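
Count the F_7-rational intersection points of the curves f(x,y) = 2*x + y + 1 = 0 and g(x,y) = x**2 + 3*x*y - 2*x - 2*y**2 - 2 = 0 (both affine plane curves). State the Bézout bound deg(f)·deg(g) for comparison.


Common zeros: ∅; count = 0; Bézout bound = 2.

deg(f) = 1, deg(g) = 2, so Bézout bound = 2.
Scan x ∈ F_7. For each x, list the y ∈ F_7 with f(x, y) ≡ 0 and those with g(x, y) ≡ 0 (mod 7); the common zeros in that column are the intersection.
  x = 0: f ≡ 0 at y ∈ {6}; g ≡ 0 at y ∈ ∅; common: ∅.
  x = 1: f ≡ 0 at y ∈ {4}; g ≡ 0 at y ∈ ∅; common: ∅.
  x = 2: f ≡ 0 at y ∈ {2}; g ≡ 0 at y ∈ ∅; common: ∅.
  x = 3: f ≡ 0 at y ∈ {0}; g ≡ 0 at y ∈ ∅; common: ∅.
  x = 4: f ≡ 0 at y ∈ {5}; g ≡ 0 at y ∈ ∅; common: ∅.
  x = 5: f ≡ 0 at y ∈ {3}; g ≡ 0 at y ∈ {2}; common: ∅.
  x = 6: f ≡ 0 at y ∈ {1}; g ≡ 0 at y ∈ ∅; common: ∅.
Collecting: common zeros = ∅, so the count is 0.
Comparison with the Bézout bound: 0 ≤ 2 = deg(f)·deg(g), as expected for curves with no common component (the affine F_7-count falls short of the bound because intersections may lie at infinity, over extension fields, or carry multiplicity).


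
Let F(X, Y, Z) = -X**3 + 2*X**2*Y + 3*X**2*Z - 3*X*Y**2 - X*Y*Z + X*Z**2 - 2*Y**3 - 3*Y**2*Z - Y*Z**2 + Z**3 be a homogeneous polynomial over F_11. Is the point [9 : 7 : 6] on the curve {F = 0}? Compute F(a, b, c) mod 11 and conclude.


F(9,7,6) ≡ 4 (mod 11); P is NOT on the curve.

Evaluate F(9, 7, 6) term-by-term (mod 11).
  -X**3 ↦ -1·729·1·1 = -729
  2*X**2*Y ↦ 2·81·7·1 = 1134
  3*X**2*Z ↦ 3·81·1·6 = 1458
  -3*X*Y**2 ↦ -3·9·49·1 = -1323
  -X*Y*Z ↦ -1·9·7·6 = -378
  X*Z**2 ↦ 1·9·1·36 = 324
  -2*Y**3 ↦ -2·1·343·1 = -686
  -3*Y**2*Z ↦ -3·1·49·6 = -882
  -Y*Z**2 ↦ -1·1·7·36 = -252
  Z**3 ↦ 1·1·1·216 = 216
Sum: F(9, 7, 6) = (-729) + (1134) + (1458) + (-1323) + (-378) + (324) + (-686) + (-882) + (-252) + (216) = -1118.
Reducing mod 11: -1118 ≡ 4 (mod 11).
Since F(a, b, c) ≡ 4 ≠ 0 (mod 11), P does NOT lie on the curve.


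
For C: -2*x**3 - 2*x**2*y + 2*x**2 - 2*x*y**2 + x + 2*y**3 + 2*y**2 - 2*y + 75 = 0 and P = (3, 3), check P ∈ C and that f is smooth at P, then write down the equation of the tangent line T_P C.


Tangent line at P: -95*x + 10*y + 255 = 0.

Step 1: f(3, 3) = 0, so P lies on C.
Step 2: partial derivatives
  f_x(x, y) = -6*x**2 - 4*x*y + 4*x - 2*y**2 + 1, f_y(x, y) = -2*x**2 - 4*x*y + 6*y**2 + 4*y - 2.
  f_x(P) = -95, f_y(P) = 10 (gradient nonzero, so P is smooth).
Step 3: tangent line at P: -95·(x − 3) + 10·(y − 3) = 0.
Expanding: -95*x + 10*y + 255 = 0.


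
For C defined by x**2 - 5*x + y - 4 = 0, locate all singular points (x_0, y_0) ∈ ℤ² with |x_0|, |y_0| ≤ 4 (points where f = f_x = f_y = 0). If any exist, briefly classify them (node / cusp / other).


No singular points in the scanned grid; C is smooth there.

Compute partial derivatives:
  f_x = 2*x - 5.
  f_y = 1.
f_y = 1 is a nonzero constant, so f_y never vanishes: no point (x, y) can satisfy f = f_x = f_y = 0. In particular no (x, y) ∈ {−4, ..., 4}² is singular; the curve is smooth.


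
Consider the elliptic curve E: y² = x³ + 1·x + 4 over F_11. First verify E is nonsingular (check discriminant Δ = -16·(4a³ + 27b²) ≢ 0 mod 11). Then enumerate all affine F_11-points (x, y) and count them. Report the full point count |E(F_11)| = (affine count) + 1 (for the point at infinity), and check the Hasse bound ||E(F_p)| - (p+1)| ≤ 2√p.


Affine points = {(0, 2), (0, 9), (2, 5), (2, 6), (3, 1), (3, 10), (9, 4), (9, 7)}; affine count = 8; |E(F_11)| = 9.

Discriminant check: Δ ∝ 4a³ + 27b² = 4·1³ + 27·4² = 4·1 + 27·16 ≡ 7 (mod 11). Nonzero ⇒ E is nonsingular.
For each x ∈ F_11, compute rhs = x³ + 1·x + 4 mod 11, then count y ∈ F_11 with y² ≡ rhs.
  x = 0: rhs = 4, matching y values: 2, 9 (2 points).
  x = 1: rhs = 6, matching y values: none (0 points).
  x = 2: rhs = 3, matching y values: 5, 6 (2 points).
  x = 3: rhs = 1, matching y values: 1, 10 (2 points).
  x = 4: rhs = 6, matching y values: none (0 points).
  x = 5: rhs = 2, matching y values: none (0 points).
  x = 6: rhs = 6, matching y values: none (0 points).
  x = 7: rhs = 2, matching y values: none (0 points).
  x = 8: rhs = 7, matching y values: none (0 points).
  x = 9: rhs = 5, matching y values: 4, 7 (2 points).
  x = 10: rhs = 2, matching y values: none (0 points).
Total affine count: 8.
Full point count |E(F_11)| = 8 + 1 = 9.
Hasse bound: |9 − (11+1)| = |-3| = 3 ≤ 2√11 ≈ 6.6332 ✓.


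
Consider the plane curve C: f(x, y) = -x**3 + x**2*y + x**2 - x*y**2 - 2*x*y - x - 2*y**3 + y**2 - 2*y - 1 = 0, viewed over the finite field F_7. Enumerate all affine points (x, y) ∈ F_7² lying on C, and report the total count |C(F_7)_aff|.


Affine F_7-points: {(1, 1), (2, 0), (3, 3), (5, 2)}; count = 4.

For each of the 49 pairs (x, y) ∈ F_7², evaluate f(x, y) mod 7. Record the zeros.
  x = 0: [0↦6, 1↦3, 2↦4, 3↦4, 4↦5, 5↦2, 6↦4]  zeros at y ∈ ∅
  x = 1: [0↦5, 1↦0, 2↦4, 3↦5, 4↦5, 5↦6, 6↦3]  zeros at y ∈ {1}
  x = 2: [0↦0, 1↦2, 2↦4, 3↦1, 4↦2, 5↦2, 6↦3]  zeros at y ∈ {0}
  x = 3: [0↦6, 1↦3, 2↦5, 3↦0, 4↦4, 5↦5, 6↦5]  zeros at y ∈ {3}
  x = 4: [0↦3, 1↦4, 2↦1, 3↦3, 4↦5, 5↦2, 6↦3]  zeros at y ∈ ∅
  x = 5: [0↦6, 1↦6, 2↦0, 3↦4, 4↦6, 5↦1, 6↦5]  zeros at y ∈ {2}
  x = 6: [0↦2, 1↦3, 2↦3, 3↦4, 4↦1, 5↦3, 6↦5]  zeros at y ∈ ∅
Collecting zeros: affine points = {(1, 1), (2, 0), (3, 3), (5, 2)}.
Total count |C(F_7)_aff| = 4.


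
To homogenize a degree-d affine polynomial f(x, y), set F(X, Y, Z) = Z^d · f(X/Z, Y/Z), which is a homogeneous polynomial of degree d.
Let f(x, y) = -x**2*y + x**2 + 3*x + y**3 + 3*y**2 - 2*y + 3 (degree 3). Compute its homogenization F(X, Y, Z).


F(X, Y, Z) = -X**2*Y + X**2*Z + 3*X*Z**2 + Y**3 + 3*Y**2*Z - 2*Y*Z**2 + 3*Z**3

deg(f) = 3.
Substitute x = X/Z, y = Y/Z into f, then multiply by Z^3.
  monomial -1·x^2·y^1 ↦ -1·X^2·Y^1·Z^0.
  monomial 1·x^2·y^0 ↦ 1·X^2·Y^0·Z^1.
  monomial 3·x^1·y^0 ↦ 3·X^1·Y^0·Z^2.
  monomial 1·x^0·y^3 ↦ 1·X^0·Y^3·Z^0.
  monomial 3·x^0·y^2 ↦ 3·X^0·Y^2·Z^1.
  monomial -2·x^0·y^1 ↦ -2·X^0·Y^1·Z^2.
  monomial 3·x^0·y^0 ↦ 3·X^0·Y^0·Z^3.
Collecting: F(X, Y, Z) = -X**2*Y + X**2*Z + 3*X*Z**2 + Y**3 + 3*Y**2*Z - 2*Y*Z**2 + 3*Z**3.


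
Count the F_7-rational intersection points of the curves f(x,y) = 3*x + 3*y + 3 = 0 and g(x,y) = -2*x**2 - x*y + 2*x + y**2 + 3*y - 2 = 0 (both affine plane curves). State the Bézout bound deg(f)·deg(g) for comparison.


Common zeros: {(2, 4)}; count = 1; Bézout bound = 2.

deg(f) = 1, deg(g) = 2, so Bézout bound = 2.
Scan x ∈ F_7. For each x, list the y ∈ F_7 with f(x, y) ≡ 0 and those with g(x, y) ≡ 0 (mod 7); the common zeros in that column are the intersection.
  x = 0: f ≡ 0 at y ∈ {6}; g ≡ 0 at y ∈ ∅; common: ∅.
  x = 1: f ≡ 0 at y ∈ {5}; g ≡ 0 at y ∈ ∅; common: ∅.
  x = 2: f ≡ 0 at y ∈ {4}; g ≡ 0 at y ∈ {2, 4}; common: {4}.
  x = 3: f ≡ 0 at y ∈ {3}; g ≡ 0 at y ∈ {0}; common: ∅.
  x = 4: f ≡ 0 at y ∈ {2}; g ≡ 0 at y ∈ {4}; common: ∅.
  x = 5: f ≡ 0 at y ∈ {1}; g ≡ 0 at y ∈ {0, 2}; common: ∅.
  x = 6: f ≡ 0 at y ∈ {0}; g ≡ 0 at y ∈ ∅; common: ∅.
Collecting: common zeros = {(2, 4)}, so the count is 1.
Comparison with the Bézout bound: 1 ≤ 2 = deg(f)·deg(g), as expected for curves with no common component (the affine F_7-count falls short of the bound because intersections may lie at infinity, over extension fields, or carry multiplicity).


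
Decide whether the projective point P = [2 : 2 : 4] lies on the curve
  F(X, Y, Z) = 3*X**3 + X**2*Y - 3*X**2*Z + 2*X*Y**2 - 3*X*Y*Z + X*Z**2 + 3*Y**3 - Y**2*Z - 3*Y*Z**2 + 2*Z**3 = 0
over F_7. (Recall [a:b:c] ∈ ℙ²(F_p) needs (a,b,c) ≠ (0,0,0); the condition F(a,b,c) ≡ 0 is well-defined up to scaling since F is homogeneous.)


F(2,2,4) ≡ 3 (mod 7); P is NOT on the curve.

Evaluate F(2, 2, 4) term-by-term (mod 7).
  3*X**3 ↦ 3·8·1·1 = 24
  X**2*Y ↦ 1·4·2·1 = 8
  -3*X**2*Z ↦ -3·4·1·4 = -48
  2*X*Y**2 ↦ 2·2·4·1 = 16
  -3*X*Y*Z ↦ -3·2·2·4 = -48
  X*Z**2 ↦ 1·2·1·16 = 32
  3*Y**3 ↦ 3·1·8·1 = 24
  -Y**2*Z ↦ -1·1·4·4 = -16
  -3*Y*Z**2 ↦ -3·1·2·16 = -96
  2*Z**3 ↦ 2·1·1·64 = 128
Sum: F(2, 2, 4) = (24) + (8) + (-48) + (16) + (-48) + (32) + (24) + (-16) + (-96) + (128) = 24.
Reducing mod 7: 24 ≡ 3 (mod 7).
Since F(a, b, c) ≡ 3 ≠ 0 (mod 7), P does NOT lie on the curve.


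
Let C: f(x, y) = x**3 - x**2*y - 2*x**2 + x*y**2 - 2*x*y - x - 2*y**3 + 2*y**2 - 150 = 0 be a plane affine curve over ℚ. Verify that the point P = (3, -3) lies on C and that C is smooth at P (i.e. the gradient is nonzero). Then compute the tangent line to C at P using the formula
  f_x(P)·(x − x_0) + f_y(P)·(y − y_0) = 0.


Tangent line at P: 47*x - 99*y - 438 = 0.

Step 1: f(3, -3) = 0, so P lies on C.
Step 2: partial derivatives
  f_x(x, y) = 3*x**2 - 2*x*y - 4*x + y**2 - 2*y - 1, f_y(x, y) = -x**2 + 2*x*y - 2*x - 6*y**2 + 4*y.
  f_x(P) = 47, f_y(P) = -99 (gradient nonzero, so P is smooth).
Step 3: tangent line at P: 47·(x − 3) + -99·(y − -3) = 0.
Expanding: 47*x - 99*y - 438 = 0.


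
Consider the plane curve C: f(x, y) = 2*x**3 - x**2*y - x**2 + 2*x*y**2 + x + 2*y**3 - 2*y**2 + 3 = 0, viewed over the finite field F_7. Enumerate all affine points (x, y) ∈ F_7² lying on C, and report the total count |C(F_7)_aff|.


Affine F_7-points: {(0, 5), (1, 3), (2, 3), (2, 4), (2, 6), (4, 0), (5, 2), (6, 3)}; count = 8.

For each of the 49 pairs (x, y) ∈ F_7², evaluate f(x, y) mod 7. Record the zeros.
  x = 0: [0↦3, 1↦3, 2↦4, 3↦4, 4↦1, 5↦0, 6↦6]  zeros at y ∈ {5}
  x = 1: [0↦5, 1↦6, 2↦5, 3↦0, 4↦3, 5↦5, 6↦4]  zeros at y ∈ {3}
  x = 2: [0↦3, 1↦3, 2↦5, 3↦0, 4↦0, 5↦3, 6↦0]  zeros at y ∈ {3, 4, 6}
  x = 3: [0↦2, 1↦6, 2↦2, 3↦2, 4↦4, 5↦6, 6↦6]  zeros at y ∈ ∅
  x = 4: [0↦0, 1↦6, 2↦1, 3↦4, 4↦6, 5↦5, 6↦6]  zeros at y ∈ {0}
  x = 5: [0↦2, 1↦1, 2↦0, 3↦4, 4↦4, 5↦5, 6↦5]  zeros at y ∈ {2}
  x = 6: [0↦6, 1↦3, 2↦4, 3↦0, 4↦3, 5↦4, 6↦1]  zeros at y ∈ {3}
Collecting zeros: affine points = {(0, 5), (1, 3), (2, 3), (2, 4), (2, 6), (4, 0), (5, 2), (6, 3)}.
Total count |C(F_7)_aff| = 8.


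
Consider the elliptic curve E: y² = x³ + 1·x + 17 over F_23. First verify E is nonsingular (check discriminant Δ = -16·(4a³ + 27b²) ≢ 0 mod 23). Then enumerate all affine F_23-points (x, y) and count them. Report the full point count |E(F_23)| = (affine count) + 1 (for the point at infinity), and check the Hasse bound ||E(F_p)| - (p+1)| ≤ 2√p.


Affine points = {(2, 2), (2, 21), (3, 1), (3, 22), (4, 4), (4, 19), (5, 3), (5, 20), (6, 3), (6, 20), (8, 10), (8, 13), (11, 5), (11, 18), (12, 3), (12, 20), (15, 7), (15, 16), (16, 9), (16, 14), (17, 5), (17, 18), (18, 5), (18, 18), (19, 8), (19, 15)}; affine count = 26; |E(F_23)| = 27.

Discriminant check: Δ ∝ 4a³ + 27b² = 4·1³ + 27·17² = 4·1 + 27·289 ≡ 10 (mod 23). Nonzero ⇒ E is nonsingular.
For each x ∈ F_23, compute rhs = x³ + 1·x + 17 mod 23, then count y ∈ F_23 with y² ≡ rhs.
  x = 0: rhs = 17, matching y values: none (0 points).
  x = 1: rhs = 19, matching y values: none (0 points).
  x = 2: rhs = 4, matching y values: 2, 21 (2 points).
  x = 3: rhs = 1, matching y values: 1, 22 (2 points).
  x = 4: rhs = 16, matching y values: 4, 19 (2 points).
  x = 5: rhs = 9, matching y values: 3, 20 (2 points).
  x = 6: rhs = 9, matching y values: 3, 20 (2 points).
  x = 7: rhs = 22, matching y values: none (0 points).
  x = 8: rhs = 8, matching y values: 10, 13 (2 points).
  x = 9: rhs = 19, matching y values: none (0 points).
  x = 10: rhs = 15, matching y values: none (0 points).
  x = 11: rhs = 2, matching y values: 5, 18 (2 points).
  x = 12: rhs = 9, matching y values: 3, 20 (2 points).
  x = 13: rhs = 19, matching y values: none (0 points).
  x = 14: rhs = 15, matching y values: none (0 points).
  x = 15: rhs = 3, matching y values: 7, 16 (2 points).
  x = 16: rhs = 12, matching y values: 9, 14 (2 points).
  x = 17: rhs = 2, matching y values: 5, 18 (2 points).
  x = 18: rhs = 2, matching y values: 5, 18 (2 points).
  x = 19: rhs = 18, matching y values: 8, 15 (2 points).
  x = 20: rhs = 10, matching y values: none (0 points).
  x = 21: rhs = 7, matching y values: none (0 points).
  x = 22: rhs = 15, matching y values: none (0 points).
Total affine count: 26.
Full point count |E(F_23)| = 26 + 1 = 27.
Hasse bound: |27 − (23+1)| = |3| = 3 ≤ 2√23 ≈ 9.5917 ✓.


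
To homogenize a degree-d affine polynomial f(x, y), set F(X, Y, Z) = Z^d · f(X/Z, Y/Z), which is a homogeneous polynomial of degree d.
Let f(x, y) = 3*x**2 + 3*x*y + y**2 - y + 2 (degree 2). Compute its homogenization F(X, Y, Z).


F(X, Y, Z) = 3*X**2 + 3*X*Y + Y**2 - Y*Z + 2*Z**2

deg(f) = 2.
Substitute x = X/Z, y = Y/Z into f, then multiply by Z^2.
  monomial 3·x^2·y^0 ↦ 3·X^2·Y^0·Z^0.
  monomial 3·x^1·y^1 ↦ 3·X^1·Y^1·Z^0.
  monomial 1·x^0·y^2 ↦ 1·X^0·Y^2·Z^0.
  monomial -1·x^0·y^1 ↦ -1·X^0·Y^1·Z^1.
  monomial 2·x^0·y^0 ↦ 2·X^0·Y^0·Z^2.
Collecting: F(X, Y, Z) = 3*X**2 + 3*X*Y + Y**2 - Y*Z + 2*Z**2.


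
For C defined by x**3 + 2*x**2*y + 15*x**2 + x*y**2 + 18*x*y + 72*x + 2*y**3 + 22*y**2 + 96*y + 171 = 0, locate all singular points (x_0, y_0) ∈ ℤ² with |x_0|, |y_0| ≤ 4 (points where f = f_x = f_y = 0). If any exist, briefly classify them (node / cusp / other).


Singular points: {(-3, -3)}; classification: cusp.

Compute partial derivatives:
  f_x = 3*x**2 + 4*x*y + 30*x + y**2 + 18*y + 72.
  f_y = 2*x**2 + 2*x*y + 18*x + 6*y**2 + 44*y + 96.
Scan x_0 ∈ {−4, ..., 4}. For each x_0, f_y(x_0, y) is a polynomial in y; find its integer roots y ∈ {−4, ..., 4}, then test f_x and f at those candidates.
  x = -4: f_y(-4, y) = 6*y**2 + 36*y + 56; no integer root y with |y| ≤ 4.
  x = -3: f_y(-3, y) = 6*y**2 + 38*y + 60; vanishes at y ∈ {-3}. (-3, -3): f_x = 0, f = 0 — SINGULAR.
  x = -2: f_y(-2, y) = 6*y**2 + 40*y + 68; no integer root y with |y| ≤ 4.
  x = -1: f_y(-1, y) = 6*y**2 + 42*y + 80; no integer root y with |y| ≤ 4.
  x = 0: f_y(0, y) = 6*y**2 + 44*y + 96; no integer root y with |y| ≤ 4.
  x = 1: f_y(1, y) = 6*y**2 + 46*y + 116; no integer root y with |y| ≤ 4.
  x = 2: f_y(2, y) = 6*y**2 + 48*y + 140; no integer root y with |y| ≤ 4.
  x = 3: f_y(3, y) = 6*y**2 + 50*y + 168; no integer root y with |y| ≤ 4.
  x = 4: f_y(4, y) = 6*y**2 + 52*y + 200; no integer root y with |y| ≤ 4.
Only singular point on the grid: (-3, -3).
Classify: substitute x = -3 + u, y = -3 + v and expand: f = u**3 + 2*u**2*v + u*v**2 + 2*v**3 + v**2.
No constant or linear terms (consistent with a singular point). Quadratic part: v**2. Cubic part: u**3 + 2*u**2*v + u*v**2 + 2*v**3.
The quadratic part v**2 is a perfect square, so there is a single (double) tangent line v = 0, i.e. y = -3. Restricting the cubic part to that line (v = 0) leaves u**3 ≠ 0, so f is not divisible by v and the branch is v² ≈ -u**3 to lowest order — this is a cusp.
Classification: cusp.


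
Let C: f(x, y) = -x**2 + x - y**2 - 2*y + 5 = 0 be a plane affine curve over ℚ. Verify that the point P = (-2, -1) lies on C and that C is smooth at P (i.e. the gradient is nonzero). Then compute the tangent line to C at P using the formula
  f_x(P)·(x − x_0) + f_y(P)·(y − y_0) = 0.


Tangent line at P: 5*x + 10 = 0.

Step 1: f(-2, -1) = 0, so P lies on C.
Step 2: partial derivatives
  f_x(x, y) = 1 - 2*x, f_y(x, y) = -2*y - 2.
  f_x(P) = 5, f_y(P) = 0 (gradient nonzero, so P is smooth).
Step 3: tangent line at P: 5·(x − -2) + 0·(y − -1) = 0.
Expanding: 5*x + 10 = 0.


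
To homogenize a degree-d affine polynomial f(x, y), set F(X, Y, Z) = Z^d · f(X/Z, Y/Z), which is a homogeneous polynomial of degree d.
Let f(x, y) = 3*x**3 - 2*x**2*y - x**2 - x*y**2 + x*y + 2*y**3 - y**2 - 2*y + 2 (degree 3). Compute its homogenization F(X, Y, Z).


F(X, Y, Z) = 3*X**3 - 2*X**2*Y - X**2*Z - X*Y**2 + X*Y*Z + 2*Y**3 - Y**2*Z - 2*Y*Z**2 + 2*Z**3

deg(f) = 3.
Substitute x = X/Z, y = Y/Z into f, then multiply by Z^3.
  monomial 3·x^3·y^0 ↦ 3·X^3·Y^0·Z^0.
  monomial -2·x^2·y^1 ↦ -2·X^2·Y^1·Z^0.
  monomial -1·x^2·y^0 ↦ -1·X^2·Y^0·Z^1.
  monomial -1·x^1·y^2 ↦ -1·X^1·Y^2·Z^0.
  monomial 1·x^1·y^1 ↦ 1·X^1·Y^1·Z^1.
  monomial 2·x^0·y^3 ↦ 2·X^0·Y^3·Z^0.
  monomial -1·x^0·y^2 ↦ -1·X^0·Y^2·Z^1.
  monomial -2·x^0·y^1 ↦ -2·X^0·Y^1·Z^2.
  monomial 2·x^0·y^0 ↦ 2·X^0·Y^0·Z^3.
Collecting: F(X, Y, Z) = 3*X**3 - 2*X**2*Y - X**2*Z - X*Y**2 + X*Y*Z + 2*Y**3 - Y**2*Z - 2*Y*Z**2 + 2*Z**3.


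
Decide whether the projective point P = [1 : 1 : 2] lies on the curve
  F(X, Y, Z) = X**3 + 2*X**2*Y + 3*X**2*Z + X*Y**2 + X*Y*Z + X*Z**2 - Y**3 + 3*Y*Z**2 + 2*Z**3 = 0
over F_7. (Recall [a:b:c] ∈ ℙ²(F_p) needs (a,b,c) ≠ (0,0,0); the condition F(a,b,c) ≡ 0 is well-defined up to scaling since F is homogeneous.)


F(1,1,2) ≡ 1 (mod 7); P is NOT on the curve.

Evaluate F(1, 1, 2) term-by-term (mod 7).
  X**3 ↦ 1·1·1·1 = 1
  2*X**2*Y ↦ 2·1·1·1 = 2
  3*X**2*Z ↦ 3·1·1·2 = 6
  X*Y**2 ↦ 1·1·1·1 = 1
  X*Y*Z ↦ 1·1·1·2 = 2
  X*Z**2 ↦ 1·1·1·4 = 4
  -Y**3 ↦ -1·1·1·1 = -1
  3*Y*Z**2 ↦ 3·1·1·4 = 12
  2*Z**3 ↦ 2·1·1·8 = 16
Sum: F(1, 1, 2) = (1) + (2) + (6) + (1) + (2) + (4) + (-1) + (12) + (16) = 43.
Reducing mod 7: 43 ≡ 1 (mod 7).
Since F(a, b, c) ≡ 1 ≠ 0 (mod 7), P does NOT lie on the curve.


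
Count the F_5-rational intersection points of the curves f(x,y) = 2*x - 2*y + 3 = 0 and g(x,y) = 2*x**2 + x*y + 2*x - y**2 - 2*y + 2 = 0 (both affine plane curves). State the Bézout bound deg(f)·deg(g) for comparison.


Common zeros: ∅; count = 0; Bézout bound = 2.

deg(f) = 1, deg(g) = 2, so Bézout bound = 2.
Scan x ∈ F_5. For each x, list the y ∈ F_5 with f(x, y) ≡ 0 and those with g(x, y) ≡ 0 (mod 5); the common zeros in that column are the intersection.
  x = 0: f ≡ 0 at y ∈ {4}; g ≡ 0 at y ∈ ∅; common: ∅.
  x = 1: f ≡ 0 at y ∈ {0}; g ≡ 0 at y ∈ {2}; common: ∅.
  x = 2: f ≡ 0 at y ∈ {1}; g ≡ 0 at y ∈ {2, 3}; common: ∅.
  x = 3: f ≡ 0 at y ∈ {2}; g ≡ 0 at y ∈ {3}; common: ∅.
  x = 4: f ≡ 0 at y ∈ {3}; g ≡ 0 at y ∈ ∅; common: ∅.
Collecting: common zeros = ∅, so the count is 0.
Comparison with the Bézout bound: 0 ≤ 2 = deg(f)·deg(g), as expected for curves with no common component (the affine F_5-count falls short of the bound because intersections may lie at infinity, over extension fields, or carry multiplicity).


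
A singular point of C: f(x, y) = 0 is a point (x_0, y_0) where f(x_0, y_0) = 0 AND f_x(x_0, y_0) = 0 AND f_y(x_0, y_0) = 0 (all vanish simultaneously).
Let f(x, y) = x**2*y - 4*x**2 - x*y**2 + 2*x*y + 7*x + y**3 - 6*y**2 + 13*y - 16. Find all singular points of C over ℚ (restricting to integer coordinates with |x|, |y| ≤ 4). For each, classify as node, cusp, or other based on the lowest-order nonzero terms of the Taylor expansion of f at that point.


Singular points: {(2, 3)}; classification: node.

Compute partial derivatives:
  f_x = 2*x*y - 8*x - y**2 + 2*y + 7.
  f_y = x**2 - 2*x*y + 2*x + 3*y**2 - 12*y + 13.
Scan x_0 ∈ {−4, ..., 4}. For each x_0, f_y(x_0, y) is a polynomial in y; find its integer roots y ∈ {−4, ..., 4}, then test f_x and f at those candidates.
  x = -4: f_y(-4, y) = 3*y**2 - 4*y + 21; no integer root y with |y| ≤ 4.
  x = -3: f_y(-3, y) = 3*y**2 - 6*y + 16; no integer root y with |y| ≤ 4.
  x = -2: f_y(-2, y) = 3*y**2 - 8*y + 13; no integer root y with |y| ≤ 4.
  x = -1: f_y(-1, y) = 3*y**2 - 10*y + 12; no integer root y with |y| ≤ 4.
  x = 0: f_y(0, y) = 3*y**2 - 12*y + 13; no integer root y with |y| ≤ 4.
  x = 1: f_y(1, y) = 3*y**2 - 14*y + 16; vanishes at y ∈ {2}. (1, 2): f_x = 3 ≠ 0.
  x = 2: f_y(2, y) = 3*y**2 - 16*y + 21; vanishes at y ∈ {3}. (2, 3): f_x = 0, f = 0 — SINGULAR.
  x = 3: f_y(3, y) = 3*y**2 - 18*y + 28; no integer root y with |y| ≤ 4.
  x = 4: f_y(4, y) = 3*y**2 - 20*y + 37; no integer root y with |y| ≤ 4.
Only singular point on the grid: (2, 3).
Classify: substitute x = 2 + u, y = 3 + v and expand: f = u**2*v - u**2 - u*v**2 + v**3 + v**2.
No constant or linear terms (consistent with a singular point). Quadratic part: -u**2 + v**2. Cubic part: u**2*v - u*v**2 + v**3.
The quadratic part v**2 - u**2 = (v − u)(v + u) splits into two distinct linear factors, so there are two distinct tangent lines y − 3 = ±(x − 2) — this is a node (ordinary double point).
Classification: node.


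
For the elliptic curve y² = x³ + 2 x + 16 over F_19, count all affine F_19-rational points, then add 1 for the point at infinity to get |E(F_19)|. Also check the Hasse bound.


Affine points = {(0, 4), (0, 15), (1, 0), (2, 3), (2, 16), (3, 7), (3, 12), (6, 4), (6, 15), (11, 1), (11, 18), (12, 1), (12, 18), (13, 4), (13, 15), (15, 1), (15, 18), (17, 2), (17, 17)}; affine count = 19; |E(F_19)| = 20.

Discriminant check: Δ ∝ 4a³ + 27b² = 4·2³ + 27·16² = 4·8 + 27·256 ≡ 9 (mod 19). Nonzero ⇒ E is nonsingular.
For each x ∈ F_19, compute rhs = x³ + 2·x + 16 mod 19, then count y ∈ F_19 with y² ≡ rhs.
  x = 0: rhs = 16, matching y values: 4, 15 (2 points).
  x = 1: rhs = 0, matching y values: 0 (1 points).
  x = 2: rhs = 9, matching y values: 3, 16 (2 points).
  x = 3: rhs = 11, matching y values: 7, 12 (2 points).
  x = 4: rhs = 12, matching y values: none (0 points).
  x = 5: rhs = 18, matching y values: none (0 points).
  x = 6: rhs = 16, matching y values: 4, 15 (2 points).
  x = 7: rhs = 12, matching y values: none (0 points).
  x = 8: rhs = 12, matching y values: none (0 points).
  x = 9: rhs = 3, matching y values: none (0 points).
  x = 10: rhs = 10, matching y values: none (0 points).
  x = 11: rhs = 1, matching y values: 1, 18 (2 points).
  x = 12: rhs = 1, matching y values: 1, 18 (2 points).
  x = 13: rhs = 16, matching y values: 4, 15 (2 points).
  x = 14: rhs = 14, matching y values: none (0 points).
  x = 15: rhs = 1, matching y values: 1, 18 (2 points).
  x = 16: rhs = 2, matching y values: none (0 points).
  x = 17: rhs = 4, matching y values: 2, 17 (2 points).
  x = 18: rhs = 13, matching y values: none (0 points).
Total affine count: 19.
Full point count |E(F_19)| = 19 + 1 = 20.
Hasse bound: |20 − (19+1)| = |0| = 0 ≤ 2√19 ≈ 8.7178 ✓.


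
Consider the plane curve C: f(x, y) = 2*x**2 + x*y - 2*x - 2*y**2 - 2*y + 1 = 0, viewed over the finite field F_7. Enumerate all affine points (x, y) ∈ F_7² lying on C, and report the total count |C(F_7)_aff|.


Affine F_7-points: {(1, 4), (1, 6), (3, 2), (4, 2), (4, 6), (5, 1), (5, 4), (6, 1)}; count = 8.

For each of the 49 pairs (x, y) ∈ F_7², evaluate f(x, y) mod 7. Record the zeros.
  x = 0: [0↦1, 1↦4, 2↦3, 3↦5, 4↦3, 5↦4, 6↦1]  zeros at y ∈ ∅
  x = 1: [0↦1, 1↦5, 2↦5, 3↦1, 4↦0, 5↦2, 6↦0]  zeros at y ∈ {4, 6}
  x = 2: [0↦5, 1↦3, 2↦4, 3↦1, 4↦1, 5↦4, 6↦3]  zeros at y ∈ ∅
  x = 3: [0↦6, 1↦5, 2↦0, 3↦5, 4↦6, 5↦3, 6↦3]  zeros at y ∈ {2}
  x = 4: [0↦4, 1↦4, 2↦0, 3↦6, 4↦1, 5↦6, 6↦0]  zeros at y ∈ {2, 6}
  x = 5: [0↦6, 1↦0, 2↦4, 3↦4, 4↦0, 5↦6, 6↦1]  zeros at y ∈ {1, 4}
  x = 6: [0↦5, 1↦0, 2↦5, 3↦6, 4↦3, 5↦3, 6↦6]  zeros at y ∈ {1}
Collecting zeros: affine points = {(1, 4), (1, 6), (3, 2), (4, 2), (4, 6), (5, 1), (5, 4), (6, 1)}.
Total count |C(F_7)_aff| = 8.


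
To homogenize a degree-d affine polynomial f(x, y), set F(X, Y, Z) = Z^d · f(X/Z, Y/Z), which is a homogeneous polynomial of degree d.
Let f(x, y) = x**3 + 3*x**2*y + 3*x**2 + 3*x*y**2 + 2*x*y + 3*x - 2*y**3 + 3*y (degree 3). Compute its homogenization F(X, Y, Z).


F(X, Y, Z) = X**3 + 3*X**2*Y + 3*X**2*Z + 3*X*Y**2 + 2*X*Y*Z + 3*X*Z**2 - 2*Y**3 + 3*Y*Z**2

deg(f) = 3.
Substitute x = X/Z, y = Y/Z into f, then multiply by Z^3.
  monomial 1·x^3·y^0 ↦ 1·X^3·Y^0·Z^0.
  monomial 3·x^2·y^1 ↦ 3·X^2·Y^1·Z^0.
  monomial 3·x^2·y^0 ↦ 3·X^2·Y^0·Z^1.
  monomial 3·x^1·y^2 ↦ 3·X^1·Y^2·Z^0.
  monomial 2·x^1·y^1 ↦ 2·X^1·Y^1·Z^1.
  monomial 3·x^1·y^0 ↦ 3·X^1·Y^0·Z^2.
  monomial -2·x^0·y^3 ↦ -2·X^0·Y^3·Z^0.
  monomial 3·x^0·y^1 ↦ 3·X^0·Y^1·Z^2.
Collecting: F(X, Y, Z) = X**3 + 3*X**2*Y + 3*X**2*Z + 3*X*Y**2 + 2*X*Y*Z + 3*X*Z**2 - 2*Y**3 + 3*Y*Z**2.


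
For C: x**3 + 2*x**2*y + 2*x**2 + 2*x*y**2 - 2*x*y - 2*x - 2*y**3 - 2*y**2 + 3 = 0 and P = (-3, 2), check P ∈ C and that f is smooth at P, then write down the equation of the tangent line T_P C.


Tangent line at P: -7*x - 32*y + 43 = 0.

Step 1: f(-3, 2) = 0, so P lies on C.
Step 2: partial derivatives
  f_x(x, y) = 3*x**2 + 4*x*y + 4*x + 2*y**2 - 2*y - 2, f_y(x, y) = 2*x**2 + 4*x*y - 2*x - 6*y**2 - 4*y.
  f_x(P) = -7, f_y(P) = -32 (gradient nonzero, so P is smooth).
Step 3: tangent line at P: -7·(x − -3) + -32·(y − 2) = 0.
Expanding: -7*x - 32*y + 43 = 0.


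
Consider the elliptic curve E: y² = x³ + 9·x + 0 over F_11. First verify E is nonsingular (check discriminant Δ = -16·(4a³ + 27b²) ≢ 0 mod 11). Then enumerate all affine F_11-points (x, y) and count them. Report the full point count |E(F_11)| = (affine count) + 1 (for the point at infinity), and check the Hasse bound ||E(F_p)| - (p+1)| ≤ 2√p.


Affine points = {(0, 0), (2, 2), (2, 9), (4, 1), (4, 10), (5, 4), (5, 7), (8, 1), (8, 10), (10, 1), (10, 10)}; affine count = 11; |E(F_11)| = 12.

Discriminant check: Δ ∝ 4a³ + 27b² = 4·9³ + 27·0² = 4·729 + 27·0 ≡ 1 (mod 11). Nonzero ⇒ E is nonsingular.
For each x ∈ F_11, compute rhs = x³ + 9·x + 0 mod 11, then count y ∈ F_11 with y² ≡ rhs.
  x = 0: rhs = 0, matching y values: 0 (1 points).
  x = 1: rhs = 10, matching y values: none (0 points).
  x = 2: rhs = 4, matching y values: 2, 9 (2 points).
  x = 3: rhs = 10, matching y values: none (0 points).
  x = 4: rhs = 1, matching y values: 1, 10 (2 points).
  x = 5: rhs = 5, matching y values: 4, 7 (2 points).
  x = 6: rhs = 6, matching y values: none (0 points).
  x = 7: rhs = 10, matching y values: none (0 points).
  x = 8: rhs = 1, matching y values: 1, 10 (2 points).
  x = 9: rhs = 7, matching y values: none (0 points).
  x = 10: rhs = 1, matching y values: 1, 10 (2 points).
Total affine count: 11.
Full point count |E(F_11)| = 11 + 1 = 12.
Hasse bound: |12 − (11+1)| = |0| = 0 ≤ 2√11 ≈ 6.6332 ✓.


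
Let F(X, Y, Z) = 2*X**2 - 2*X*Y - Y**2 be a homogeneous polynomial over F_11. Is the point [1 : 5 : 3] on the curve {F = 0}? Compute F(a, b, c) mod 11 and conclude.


F(1,5,3) ≡ 0 (mod 11); P is on the curve.

Evaluate F(1, 5, 3) term-by-term (mod 11).
  2*X**2 ↦ 2·1·1·1 = 2
  -2*X*Y ↦ -2·1·5·1 = -10
  -Y**2 ↦ -1·1·25·1 = -25
Sum: F(1, 5, 3) = (2) + (-10) + (-25) = -33.
Reducing mod 11: -33 ≡ 0 (mod 11).
Since F(a, b, c) ≡ 0 (mod 11), P lies on the curve.


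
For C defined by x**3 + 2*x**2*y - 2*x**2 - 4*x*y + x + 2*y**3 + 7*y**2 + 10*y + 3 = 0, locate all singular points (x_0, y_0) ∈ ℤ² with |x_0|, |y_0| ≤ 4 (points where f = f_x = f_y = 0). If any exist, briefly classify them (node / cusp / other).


Singular points: {(1, -1)}; classification: node.

Compute partial derivatives:
  f_x = 3*x**2 + 4*x*y - 4*x - 4*y + 1.
  f_y = 2*x**2 - 4*x + 6*y**2 + 14*y + 10.
Scan x_0 ∈ {−4, ..., 4}. For each x_0, f_y(x_0, y) is a polynomial in y; find its integer roots y ∈ {−4, ..., 4}, then test f_x and f at those candidates.
  x = -4: f_y(-4, y) = 6*y**2 + 14*y + 58; no integer root y with |y| ≤ 4.
  x = -3: f_y(-3, y) = 6*y**2 + 14*y + 40; no integer root y with |y| ≤ 4.
  x = -2: f_y(-2, y) = 6*y**2 + 14*y + 26; no integer root y with |y| ≤ 4.
  x = -1: f_y(-1, y) = 6*y**2 + 14*y + 16; no integer root y with |y| ≤ 4.
  x = 0: f_y(0, y) = 6*y**2 + 14*y + 10; no integer root y with |y| ≤ 4.
  x = 1: f_y(1, y) = 6*y**2 + 14*y + 8; vanishes at y ∈ {-1}. (1, -1): f_x = 0, f = 0 — SINGULAR.
  x = 2: f_y(2, y) = 6*y**2 + 14*y + 10; no integer root y with |y| ≤ 4.
  x = 3: f_y(3, y) = 6*y**2 + 14*y + 16; no integer root y with |y| ≤ 4.
  x = 4: f_y(4, y) = 6*y**2 + 14*y + 26; no integer root y with |y| ≤ 4.
Only singular point on the grid: (1, -1).
Classify: substitute x = 1 + u, y = -1 + v and expand: f = u**3 + 2*u**2*v - u**2 + 2*v**3 + v**2.
No constant or linear terms (consistent with a singular point). Quadratic part: -u**2 + v**2. Cubic part: u**3 + 2*u**2*v + 2*v**3.
The quadratic part v**2 - u**2 = (v − u)(v + u) splits into two distinct linear factors, so there are two distinct tangent lines y − -1 = ±(x − 1) — this is a node (ordinary double point).
Classification: node.


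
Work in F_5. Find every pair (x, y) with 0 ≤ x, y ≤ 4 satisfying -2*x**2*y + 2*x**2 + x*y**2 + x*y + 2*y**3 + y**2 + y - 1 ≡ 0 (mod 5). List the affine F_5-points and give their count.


Affine F_5-points: {(0, 3), (1, 1), (1, 2), (2, 2), (3, 3)}; count = 5.

For each of the 25 pairs (x, y) ∈ F_5², evaluate f(x, y) mod 5. Record the zeros.
  x = 0: [0↦4, 1↦3, 2↦1, 3↦0, 4↦2]  zeros at y ∈ {3}
  x = 1: [0↦1, 1↦0, 2↦0, 3↦3, 4↦1]  zeros at y ∈ {1, 2}
  x = 2: [0↦2, 1↦2, 2↦0, 3↦3, 4↦3]  zeros at y ∈ {2}
  x = 3: [0↦2, 1↦4, 2↦1, 3↦0, 4↦3]  zeros at y ∈ {3}
  x = 4: [0↦1, 1↦1, 2↦3, 3↦4, 4↦1]  zeros at y ∈ ∅
Collecting zeros: affine points = {(0, 3), (1, 1), (1, 2), (2, 2), (3, 3)}.
Total count |C(F_5)_aff| = 5.


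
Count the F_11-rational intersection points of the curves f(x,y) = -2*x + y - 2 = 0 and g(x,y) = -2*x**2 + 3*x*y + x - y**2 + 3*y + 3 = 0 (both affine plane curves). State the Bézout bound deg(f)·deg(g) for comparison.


Common zeros: {(10, 0)}; count = 1; Bézout bound = 2.

deg(f) = 1, deg(g) = 2, so Bézout bound = 2.
Scan x ∈ F_11. For each x, list the y ∈ F_11 with f(x, y) ≡ 0 and those with g(x, y) ≡ 0 (mod 11); the common zeros in that column are the intersection.
  x = 0: f ≡ 0 at y ∈ {2}; g ≡ 0 at y ∈ ∅; common: ∅.
  x = 1: f ≡ 0 at y ∈ {4}; g ≡ 0 at y ∈ {3}; common: ∅.
  x = 2: f ≡ 0 at y ∈ {6}; g ≡ 0 at y ∈ {2, 7}; common: ∅.
  x = 3: f ≡ 0 at y ∈ {8}; g ≡ 0 at y ∈ ∅; common: ∅.
  x = 4: f ≡ 0 at y ∈ {10}; g ≡ 0 at y ∈ {1, 3}; common: ∅.
  x = 5: f ≡ 0 at y ∈ {1}; g ≡ 0 at y ∈ ∅; common: ∅.
  x = 6: f ≡ 0 at y ∈ {3}; g ≡ 0 at y ∈ ∅; common: ∅.
  x = 7: f ≡ 0 at y ∈ {5}; g ≡ 0 at y ∈ {0, 2}; common: ∅.
  x = 8: f ≡ 0 at y ∈ {7}; g ≡ 0 at y ∈ ∅; common: ∅.
  x = 9: f ≡ 0 at y ∈ {9}; g ≡ 0 at y ∈ {1, 7}; common: ∅.
  x = 10: f ≡ 0 at y ∈ {0}; g ≡ 0 at y ∈ {0}; common: {0}.
Collecting: common zeros = {(10, 0)}, so the count is 1.
Comparison with the Bézout bound: 1 ≤ 2 = deg(f)·deg(g), as expected for curves with no common component (the affine F_11-count falls short of the bound because intersections may lie at infinity, over extension fields, or carry multiplicity).


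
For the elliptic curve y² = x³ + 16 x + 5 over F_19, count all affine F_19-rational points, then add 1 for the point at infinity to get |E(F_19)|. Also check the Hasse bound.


Affine points = {(0, 9), (0, 10), (2, 8), (2, 11), (3, 2), (3, 17), (4, 0), (5, 1), (5, 18), (7, 2), (7, 17), (9, 2), (9, 17), (10, 5), (10, 14), (11, 7), (11, 12), (12, 5), (12, 14), (13, 4), (13, 15), (14, 3), (14, 16), (16, 5), (16, 14), (18, 8), (18, 11)}; affine count = 27; |E(F_19)| = 28.

Discriminant check: Δ ∝ 4a³ + 27b² = 4·16³ + 27·5² = 4·4096 + 27·25 ≡ 16 (mod 19). Nonzero ⇒ E is nonsingular.
For each x ∈ F_19, compute rhs = x³ + 16·x + 5 mod 19, then count y ∈ F_19 with y² ≡ rhs.
  x = 0: rhs = 5, matching y values: 9, 10 (2 points).
  x = 1: rhs = 3, matching y values: none (0 points).
  x = 2: rhs = 7, matching y values: 8, 11 (2 points).
  x = 3: rhs = 4, matching y values: 2, 17 (2 points).
  x = 4: rhs = 0, matching y values: 0 (1 points).
  x = 5: rhs = 1, matching y values: 1, 18 (2 points).
  x = 6: rhs = 13, matching y values: none (0 points).
  x = 7: rhs = 4, matching y values: 2, 17 (2 points).
  x = 8: rhs = 18, matching y values: none (0 points).
  x = 9: rhs = 4, matching y values: 2, 17 (2 points).
  x = 10: rhs = 6, matching y values: 5, 14 (2 points).
  x = 11: rhs = 11, matching y values: 7, 12 (2 points).
  x = 12: rhs = 6, matching y values: 5, 14 (2 points).
  x = 13: rhs = 16, matching y values: 4, 15 (2 points).
  x = 14: rhs = 9, matching y values: 3, 16 (2 points).
  x = 15: rhs = 10, matching y values: none (0 points).
  x = 16: rhs = 6, matching y values: 5, 14 (2 points).
  x = 17: rhs = 3, matching y values: none (0 points).
  x = 18: rhs = 7, matching y values: 8, 11 (2 points).
Total affine count: 27.
Full point count |E(F_19)| = 27 + 1 = 28.
Hasse bound: |28 − (19+1)| = |8| = 8 ≤ 2√19 ≈ 8.7178 ✓.


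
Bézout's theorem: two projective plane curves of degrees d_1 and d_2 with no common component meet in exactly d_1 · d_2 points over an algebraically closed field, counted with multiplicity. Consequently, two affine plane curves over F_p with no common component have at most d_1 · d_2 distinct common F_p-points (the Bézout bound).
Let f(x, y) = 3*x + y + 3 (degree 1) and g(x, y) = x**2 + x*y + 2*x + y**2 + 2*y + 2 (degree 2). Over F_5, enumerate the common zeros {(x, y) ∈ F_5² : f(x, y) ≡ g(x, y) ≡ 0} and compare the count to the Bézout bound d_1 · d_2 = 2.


Common zeros: {(0, 2), (2, 1)}; count = 2; Bézout bound = 2.

deg(f) = 1, deg(g) = 2, so Bézout bound = 2.
Scan x ∈ F_5. For each x, list the y ∈ F_5 with f(x, y) ≡ 0 and those with g(x, y) ≡ 0 (mod 5); the common zeros in that column are the intersection.
  x = 0: f ≡ 0 at y ∈ {2}; g ≡ 0 at y ∈ {1, 2}; common: {2}.
  x = 1: f ≡ 0 at y ∈ {4}; g ≡ 0 at y ∈ {0, 2}; common: ∅.
  x = 2: f ≡ 0 at y ∈ {1}; g ≡ 0 at y ∈ {0, 1}; common: {1}.
  x = 3: f ≡ 0 at y ∈ {3}; g ≡ 0 at y ∈ ∅; common: ∅.
  x = 4: f ≡ 0 at y ∈ {0}; g ≡ 0 at y ∈ ∅; common: ∅.
Collecting: common zeros = {(0, 2), (2, 1)}, so the count is 2.
Comparison with the Bézout bound: 2 ≤ 2 = deg(f)·deg(g), as expected for curves with no common component (the bound is attained).


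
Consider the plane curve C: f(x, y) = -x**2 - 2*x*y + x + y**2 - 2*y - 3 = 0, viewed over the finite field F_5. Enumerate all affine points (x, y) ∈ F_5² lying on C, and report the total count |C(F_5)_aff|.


Affine F_5-points: {(0, 3), (0, 4), (2, 0), (2, 1), (3, 4), (4, 0)}; count = 6.

For each of the 25 pairs (x, y) ∈ F_5², evaluate f(x, y) mod 5. Record the zeros.
  x = 0: [0↦2, 1↦1, 2↦2, 3↦0, 4↦0]  zeros at y ∈ {3, 4}
  x = 1: [0↦2, 1↦4, 2↦3, 3↦4, 4↦2]  zeros at y ∈ ∅
  x = 2: [0↦0, 1↦0, 2↦2, 3↦1, 4↦2]  zeros at y ∈ {0, 1}
  x = 3: [0↦1, 1↦4, 2↦4, 3↦1, 4↦0]  zeros at y ∈ {4}
  x = 4: [0↦0, 1↦1, 2↦4, 3↦4, 4↦1]  zeros at y ∈ {0}
Collecting zeros: affine points = {(0, 3), (0, 4), (2, 0), (2, 1), (3, 4), (4, 0)}.
Total count |C(F_5)_aff| = 6.


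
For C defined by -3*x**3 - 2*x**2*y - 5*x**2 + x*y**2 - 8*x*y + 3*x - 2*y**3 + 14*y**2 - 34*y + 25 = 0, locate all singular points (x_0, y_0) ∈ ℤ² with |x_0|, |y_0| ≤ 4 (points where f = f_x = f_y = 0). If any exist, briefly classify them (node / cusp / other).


Singular points: {(-1, 2)}; classification: cusp.

Compute partial derivatives:
  f_x = -9*x**2 - 4*x*y - 10*x + y**2 - 8*y + 3.
  f_y = -2*x**2 + 2*x*y - 8*x - 6*y**2 + 28*y - 34.
Scan x_0 ∈ {−4, ..., 4}. For each x_0, f_y(x_0, y) is a polynomial in y; find its integer roots y ∈ {−4, ..., 4}, then test f_x and f at those candidates.
  x = -4: f_y(-4, y) = -6*y**2 + 20*y - 34; no integer root y with |y| ≤ 4.
  x = -3: f_y(-3, y) = -6*y**2 + 22*y - 28; no integer root y with |y| ≤ 4.
  x = -2: f_y(-2, y) = -6*y**2 + 24*y - 26; no integer root y with |y| ≤ 4.
  x = -1: f_y(-1, y) = -6*y**2 + 26*y - 28; vanishes at y ∈ {2}. (-1, 2): f_x = 0, f = 0 — SINGULAR.
  x = 0: f_y(0, y) = -6*y**2 + 28*y - 34; no integer root y with |y| ≤ 4.
  x = 1: f_y(1, y) = -6*y**2 + 30*y - 44; no integer root y with |y| ≤ 4.
  x = 2: f_y(2, y) = -6*y**2 + 32*y - 58; no integer root y with |y| ≤ 4.
  x = 3: f_y(3, y) = -6*y**2 + 34*y - 76; no integer root y with |y| ≤ 4.
  x = 4: f_y(4, y) = -6*y**2 + 36*y - 98; no integer root y with |y| ≤ 4.
Only singular point on the grid: (-1, 2).
Classify: substitute x = -1 + u, y = 2 + v and expand: f = -3*u**3 - 2*u**2*v + u*v**2 - 2*v**3 + v**2.
No constant or linear terms (consistent with a singular point). Quadratic part: v**2. Cubic part: -3*u**3 - 2*u**2*v + u*v**2 - 2*v**3.
The quadratic part v**2 is a perfect square, so there is a single (double) tangent line v = 0, i.e. y = 2. Restricting the cubic part to that line (v = 0) leaves -3*u**3 ≠ 0, so f is not divisible by v and the branch is v² ≈ 3*u**3 to lowest order — this is a cusp.
Classification: cusp.


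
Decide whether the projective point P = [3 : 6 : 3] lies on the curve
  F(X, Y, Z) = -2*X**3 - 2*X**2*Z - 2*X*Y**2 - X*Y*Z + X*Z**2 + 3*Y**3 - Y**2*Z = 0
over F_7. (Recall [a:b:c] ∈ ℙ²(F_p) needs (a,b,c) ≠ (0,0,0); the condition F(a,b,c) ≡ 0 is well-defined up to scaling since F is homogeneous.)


F(3,6,3) ≡ 0 (mod 7); P is on the curve.

Evaluate F(3, 6, 3) term-by-term (mod 7).
  -2*X**3 ↦ -2·27·1·1 = -54
  -2*X**2*Z ↦ -2·9·1·3 = -54
  -2*X*Y**2 ↦ -2·3·36·1 = -216
  -X*Y*Z ↦ -1·3·6·3 = -54
  X*Z**2 ↦ 1·3·1·9 = 27
  3*Y**3 ↦ 3·1·216·1 = 648
  -Y**2*Z ↦ -1·1·36·3 = -108
Sum: F(3, 6, 3) = (-54) + (-54) + (-216) + (-54) + (27) + (648) + (-108) = 189.
Reducing mod 7: 189 ≡ 0 (mod 7).
Since F(a, b, c) ≡ 0 (mod 7), P lies on the curve.


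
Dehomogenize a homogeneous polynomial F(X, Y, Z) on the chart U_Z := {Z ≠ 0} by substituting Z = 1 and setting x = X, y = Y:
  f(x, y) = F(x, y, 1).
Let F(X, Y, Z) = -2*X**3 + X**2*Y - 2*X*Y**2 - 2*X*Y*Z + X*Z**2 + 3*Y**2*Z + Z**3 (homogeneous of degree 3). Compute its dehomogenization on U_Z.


f(x, y) = -2*x**3 + x**2*y - 2*x*y**2 - 2*x*y + x + 3*y**2 + 1

On U_Z we set Z = 1. Each monomial c·X^i·Y^j·Z^k in F becomes c·x^i·y^j·1^k = c·x^i·y^j.
Substituting Z = 1: F(X, Y, 1) = -2*x**3 + x**2*y - 2*x*y**2 - 2*x*y + x + 3*y**2 + 1.
Note: deg(f) ≤ deg(F) = 3; strict inequality happens when F is divisible by Z (lost terms).


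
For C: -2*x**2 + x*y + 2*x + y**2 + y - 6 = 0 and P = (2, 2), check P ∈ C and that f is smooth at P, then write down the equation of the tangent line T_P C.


Tangent line at P: -4*x + 7*y - 6 = 0.

Step 1: f(2, 2) = 0, so P lies on C.
Step 2: partial derivatives
  f_x(x, y) = -4*x + y + 2, f_y(x, y) = x + 2*y + 1.
  f_x(P) = -4, f_y(P) = 7 (gradient nonzero, so P is smooth).
Step 3: tangent line at P: -4·(x − 2) + 7·(y − 2) = 0.
Expanding: -4*x + 7*y - 6 = 0.


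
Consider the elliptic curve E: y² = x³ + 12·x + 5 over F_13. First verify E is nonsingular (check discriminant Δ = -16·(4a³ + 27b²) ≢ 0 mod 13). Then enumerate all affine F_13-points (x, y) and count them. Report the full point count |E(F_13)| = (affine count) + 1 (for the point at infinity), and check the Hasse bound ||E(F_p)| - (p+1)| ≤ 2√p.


Affine points = {(3, 4), (3, 9), (4, 0), (7, 4), (7, 9), (9, 6), (9, 7), (11, 5), (11, 8)}; affine count = 9; |E(F_13)| = 10.

Discriminant check: Δ ∝ 4a³ + 27b² = 4·12³ + 27·5² = 4·1728 + 27·25 ≡ 8 (mod 13). Nonzero ⇒ E is nonsingular.
For each x ∈ F_13, compute rhs = x³ + 12·x + 5 mod 13, then count y ∈ F_13 with y² ≡ rhs.
  x = 0: rhs = 5, matching y values: none (0 points).
  x = 1: rhs = 5, matching y values: none (0 points).
  x = 2: rhs = 11, matching y values: none (0 points).
  x = 3: rhs = 3, matching y values: 4, 9 (2 points).
  x = 4: rhs = 0, matching y values: 0 (1 points).
  x = 5: rhs = 8, matching y values: none (0 points).
  x = 6: rhs = 7, matching y values: none (0 points).
  x = 7: rhs = 3, matching y values: 4, 9 (2 points).
  x = 8: rhs = 2, matching y values: none (0 points).
  x = 9: rhs = 10, matching y values: 6, 7 (2 points).
  x = 10: rhs = 7, matching y values: none (0 points).
  x = 11: rhs = 12, matching y values: 5, 8 (2 points).
  x = 12: rhs = 5, matching y values: none (0 points).
Total affine count: 9.
Full point count |E(F_13)| = 9 + 1 = 10.
Hasse bound: |10 − (13+1)| = |-4| = 4 ≤ 2√13 ≈ 7.2111 ✓.
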